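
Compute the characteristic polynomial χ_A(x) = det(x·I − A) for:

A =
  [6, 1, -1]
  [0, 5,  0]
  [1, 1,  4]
x^3 - 15*x^2 + 75*x - 125

Expanding det(x·I − A) (e.g. by cofactor expansion or by noting that A is similar to its Jordan form J, which has the same characteristic polynomial as A) gives
  χ_A(x) = x^3 - 15*x^2 + 75*x - 125
which factors as (x - 5)^3. The eigenvalues (with algebraic multiplicities) are λ = 5 with multiplicity 3.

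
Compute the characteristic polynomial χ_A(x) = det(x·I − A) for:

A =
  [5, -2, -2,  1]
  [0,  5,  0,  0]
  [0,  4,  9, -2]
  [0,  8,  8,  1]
x^4 - 20*x^3 + 150*x^2 - 500*x + 625

Expanding det(x·I − A) (e.g. by cofactor expansion or by noting that A is similar to its Jordan form J, which has the same characteristic polynomial as A) gives
  χ_A(x) = x^4 - 20*x^3 + 150*x^2 - 500*x + 625
which factors as (x - 5)^4. The eigenvalues (with algebraic multiplicities) are λ = 5 with multiplicity 4.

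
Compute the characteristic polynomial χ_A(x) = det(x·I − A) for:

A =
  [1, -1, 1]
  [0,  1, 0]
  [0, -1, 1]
x^3 - 3*x^2 + 3*x - 1

Expanding det(x·I − A) (e.g. by cofactor expansion or by noting that A is similar to its Jordan form J, which has the same characteristic polynomial as A) gives
  χ_A(x) = x^3 - 3*x^2 + 3*x - 1
which factors as (x - 1)^3. The eigenvalues (with algebraic multiplicities) are λ = 1 with multiplicity 3.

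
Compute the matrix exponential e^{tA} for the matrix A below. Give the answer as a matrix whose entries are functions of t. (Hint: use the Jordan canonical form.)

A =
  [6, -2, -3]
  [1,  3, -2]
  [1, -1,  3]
e^{tA} =
  [-t^2*exp(4*t)/2 + 2*t*exp(4*t) + exp(4*t), t^2*exp(4*t)/2 - 2*t*exp(4*t), t^2*exp(4*t)/2 - 3*t*exp(4*t)]
  [-t^2*exp(4*t)/2 + t*exp(4*t), t^2*exp(4*t)/2 - t*exp(4*t) + exp(4*t), t^2*exp(4*t)/2 - 2*t*exp(4*t)]
  [t*exp(4*t), -t*exp(4*t), -t*exp(4*t) + exp(4*t)]

Strategy: write A = P · J · P⁻¹ where J is a Jordan canonical form, so e^{tA} = P · e^{tJ} · P⁻¹, and e^{tJ} can be computed block-by-block.

A has Jordan form
J =
  [4, 1, 0]
  [0, 4, 1]
  [0, 0, 4]
(up to reordering of blocks).

Per-block formulas:
  For a 3×3 Jordan block J_3(4): exp(t · J_3(4)) = e^(4t)·(I + t·N + (t^2/2)·N^2), where N is the 3×3 nilpotent shift.

After assembling e^{tJ} and conjugating by P, we get:

e^{tA} =
  [-t^2*exp(4*t)/2 + 2*t*exp(4*t) + exp(4*t), t^2*exp(4*t)/2 - 2*t*exp(4*t), t^2*exp(4*t)/2 - 3*t*exp(4*t)]
  [-t^2*exp(4*t)/2 + t*exp(4*t), t^2*exp(4*t)/2 - t*exp(4*t) + exp(4*t), t^2*exp(4*t)/2 - 2*t*exp(4*t)]
  [t*exp(4*t), -t*exp(4*t), -t*exp(4*t) + exp(4*t)]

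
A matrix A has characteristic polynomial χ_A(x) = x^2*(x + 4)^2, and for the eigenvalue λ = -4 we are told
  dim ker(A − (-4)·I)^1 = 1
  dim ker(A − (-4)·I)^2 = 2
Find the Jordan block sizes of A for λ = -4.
Block sizes for λ = -4: [2]

From the dimensions of kernels of powers, the number of Jordan blocks of size at least j is d_j − d_{j−1} where d_j = dim ker(N^j) (with d_0 = 0). Computing the differences gives [1, 1].
The number of blocks of size exactly k is (#blocks of size ≥ k) − (#blocks of size ≥ k + 1), so the partition is: 1 block(s) of size 2.
In nonincreasing order the block sizes are [2].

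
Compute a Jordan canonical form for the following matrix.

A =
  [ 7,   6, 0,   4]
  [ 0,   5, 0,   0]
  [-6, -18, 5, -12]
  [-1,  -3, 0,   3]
J_2(5) ⊕ J_1(5) ⊕ J_1(5)

The characteristic polynomial is
  det(x·I − A) = x^4 - 20*x^3 + 150*x^2 - 500*x + 625 = (x - 5)^4

Eigenvalues and multiplicities (the geometric multiplicity of λ is n − rank(A − λI), which equals the number of Jordan blocks for λ):
  λ = 5: algebraic multiplicity = 4, geometric multiplicity = 3

Determining the block sizes for each eigenvalue:
  λ = 5: 3 blocks summing to 4 forces exactly one block of size 2 and the rest size 1 → block sizes [2, 1, 1]

Assembling the blocks gives a Jordan form
J =
  [5, 1, 0, 0]
  [0, 5, 0, 0]
  [0, 0, 5, 0]
  [0, 0, 0, 5]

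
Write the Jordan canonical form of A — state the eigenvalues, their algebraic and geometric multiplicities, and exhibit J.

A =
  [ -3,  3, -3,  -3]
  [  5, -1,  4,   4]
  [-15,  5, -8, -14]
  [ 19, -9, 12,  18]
J_3(0) ⊕ J_1(6)

The characteristic polynomial is
  det(x·I − A) = x^4 - 6*x^3 = x^3*(x - 6)

Eigenvalues and multiplicities (the geometric multiplicity of λ is n − rank(A − λI), which equals the number of Jordan blocks for λ):
  λ = 0: algebraic multiplicity = 3, geometric multiplicity = 1
  λ = 6: algebraic multiplicity = 1, geometric multiplicity = 1

Determining the block sizes for each eigenvalue:
  λ = 0: one block (gm = 1), so the single block has size am = 3 → block sizes [3]
  λ = 6: one block (gm = 1), so the single block has size am = 1 → block sizes [1]

Assembling the blocks gives a Jordan form
J =
  [0, 1, 0, 0]
  [0, 0, 1, 0]
  [0, 0, 0, 0]
  [0, 0, 0, 6]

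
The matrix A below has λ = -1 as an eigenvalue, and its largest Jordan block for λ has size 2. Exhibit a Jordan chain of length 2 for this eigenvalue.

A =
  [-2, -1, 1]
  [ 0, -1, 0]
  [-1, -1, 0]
A Jordan chain for λ = -1 of length 2:
v_1 = (-1, 0, -1)ᵀ
v_2 = (1, 0, 0)ᵀ

Let N = A − (-1)·I. We want v_2 with N^2 v_2 = 0 but N^1 v_2 ≠ 0; then v_{j-1} := N · v_j for j = 2, …, 2.

Pick v_2 = (1, 0, 0)ᵀ.
Then v_1 = N · v_2 = (-1, 0, -1)ᵀ.

Sanity check: (A − (-1)·I) v_1 = (0, 0, 0)ᵀ = 0. ✓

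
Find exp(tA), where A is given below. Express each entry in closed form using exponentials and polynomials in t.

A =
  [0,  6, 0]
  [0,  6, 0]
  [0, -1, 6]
e^{tA} =
  [1, exp(6*t) - 1, 0]
  [0, exp(6*t), 0]
  [0, -t*exp(6*t), exp(6*t)]

Strategy: write A = P · J · P⁻¹ where J is a Jordan canonical form, so e^{tA} = P · e^{tJ} · P⁻¹, and e^{tJ} can be computed block-by-block.

A has Jordan form
J =
  [0, 0, 0]
  [0, 6, 1]
  [0, 0, 6]
(up to reordering of blocks).

Per-block formulas:
  For a 2×2 Jordan block J_2(6): exp(t · J_2(6)) = e^(6t)·(I + t·N), where N is the 2×2 nilpotent shift.
  For a 1×1 block at λ = 0: exp(t · [0]) = [e^(0t)].

After assembling e^{tJ} and conjugating by P, we get:

e^{tA} =
  [1, exp(6*t) - 1, 0]
  [0, exp(6*t), 0]
  [0, -t*exp(6*t), exp(6*t)]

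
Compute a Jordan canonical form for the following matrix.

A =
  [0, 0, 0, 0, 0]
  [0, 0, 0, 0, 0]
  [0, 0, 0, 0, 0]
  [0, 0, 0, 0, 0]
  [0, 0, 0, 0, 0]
J_1(0) ⊕ J_1(0) ⊕ J_1(0) ⊕ J_1(0) ⊕ J_1(0)

The characteristic polynomial is
  det(x·I − A) = x^5

Eigenvalues and multiplicities (the geometric multiplicity of λ is n − rank(A − λI), which equals the number of Jordan blocks for λ):
  λ = 0: algebraic multiplicity = 5, geometric multiplicity = 5

Determining the block sizes for each eigenvalue:
  λ = 0: gm = am = 5, so every block has size 1 → block sizes [1, 1, 1, 1, 1]

Assembling the blocks gives a Jordan form
J =
  [0, 0, 0, 0, 0]
  [0, 0, 0, 0, 0]
  [0, 0, 0, 0, 0]
  [0, 0, 0, 0, 0]
  [0, 0, 0, 0, 0]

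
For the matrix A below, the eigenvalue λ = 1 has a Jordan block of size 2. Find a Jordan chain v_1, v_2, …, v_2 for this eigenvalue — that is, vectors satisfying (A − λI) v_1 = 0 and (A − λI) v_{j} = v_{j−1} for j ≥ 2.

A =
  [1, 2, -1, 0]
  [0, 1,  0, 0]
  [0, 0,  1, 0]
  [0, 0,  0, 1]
A Jordan chain for λ = 1 of length 2:
v_1 = (2, 0, 0, 0)ᵀ
v_2 = (0, 1, 0, 0)ᵀ

Let N = A − (1)·I. We want v_2 with N^2 v_2 = 0 but N^1 v_2 ≠ 0; then v_{j-1} := N · v_j for j = 2, …, 2.

Pick v_2 = (0, 1, 0, 0)ᵀ.
Then v_1 = N · v_2 = (2, 0, 0, 0)ᵀ.

Sanity check: (A − (1)·I) v_1 = (0, 0, 0, 0)ᵀ = 0. ✓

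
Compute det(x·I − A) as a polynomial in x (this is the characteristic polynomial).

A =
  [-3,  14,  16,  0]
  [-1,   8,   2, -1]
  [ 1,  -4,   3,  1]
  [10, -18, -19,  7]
x^4 - 15*x^3 + 54*x^2 + 108*x - 648

Expanding det(x·I − A) (e.g. by cofactor expansion or by noting that A is similar to its Jordan form J, which has the same characteristic polynomial as A) gives
  χ_A(x) = x^4 - 15*x^3 + 54*x^2 + 108*x - 648
which factors as (x - 6)^3*(x + 3). The eigenvalues (with algebraic multiplicities) are λ = -3 with multiplicity 1, λ = 6 with multiplicity 3.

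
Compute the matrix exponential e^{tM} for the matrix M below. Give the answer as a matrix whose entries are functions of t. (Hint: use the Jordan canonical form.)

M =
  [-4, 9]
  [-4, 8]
e^{tM} =
  [-6*t*exp(2*t) + exp(2*t), 9*t*exp(2*t)]
  [-4*t*exp(2*t), 6*t*exp(2*t) + exp(2*t)]

Strategy: write M = P · J · P⁻¹ where J is a Jordan canonical form, so e^{tM} = P · e^{tJ} · P⁻¹, and e^{tJ} can be computed block-by-block.

M has Jordan form
J =
  [2, 1]
  [0, 2]
(up to reordering of blocks).

Per-block formulas:
  For a 2×2 Jordan block J_2(2): exp(t · J_2(2)) = e^(2t)·(I + t·N), where N is the 2×2 nilpotent shift.

After assembling e^{tJ} and conjugating by P, we get:

e^{tM} =
  [-6*t*exp(2*t) + exp(2*t), 9*t*exp(2*t)]
  [-4*t*exp(2*t), 6*t*exp(2*t) + exp(2*t)]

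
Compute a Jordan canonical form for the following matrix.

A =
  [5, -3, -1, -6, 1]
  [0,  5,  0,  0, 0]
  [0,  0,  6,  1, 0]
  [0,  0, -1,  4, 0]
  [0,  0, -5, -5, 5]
J_2(5) ⊕ J_2(5) ⊕ J_1(5)

The characteristic polynomial is
  det(x·I − A) = x^5 - 25*x^4 + 250*x^3 - 1250*x^2 + 3125*x - 3125 = (x - 5)^5

Eigenvalues and multiplicities (the geometric multiplicity of λ is n − rank(A − λI), which equals the number of Jordan blocks for λ):
  λ = 5: algebraic multiplicity = 5, geometric multiplicity = 3

Determining the block sizes for each eigenvalue:
  λ = 5: with am = 5 and gm = 3, the partition is not yet determined (e.g. several partitions of 5 into 3 parts exist). Let N = A − (5)·I. Computing rank(N^1) = 2, rank(N^2) = 0; the number of blocks of size ≥ j is rank(N^{j−1}) − rank(N^j), giving [3, 2]. So we have 2 block(s) of size 2, 1 block(s) of size 1 → block sizes [2, 2, 1]

Assembling the blocks gives a Jordan form
J =
  [5, 1, 0, 0, 0]
  [0, 5, 0, 0, 0]
  [0, 0, 5, 1, 0]
  [0, 0, 0, 5, 0]
  [0, 0, 0, 0, 5]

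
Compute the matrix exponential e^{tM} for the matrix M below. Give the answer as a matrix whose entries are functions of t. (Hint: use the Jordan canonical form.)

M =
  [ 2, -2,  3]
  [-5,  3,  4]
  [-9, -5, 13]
e^{tM} =
  [-t^2*exp(6*t)/2 - 4*t*exp(6*t) + exp(6*t), -t^2*exp(6*t)/2 - 2*t*exp(6*t), t^2*exp(6*t)/2 + 3*t*exp(6*t)]
  [-t^2*exp(6*t)/2 - 5*t*exp(6*t), -t^2*exp(6*t)/2 - 3*t*exp(6*t) + exp(6*t), t^2*exp(6*t)/2 + 4*t*exp(6*t)]
  [-t^2*exp(6*t) - 9*t*exp(6*t), -t^2*exp(6*t) - 5*t*exp(6*t), t^2*exp(6*t) + 7*t*exp(6*t) + exp(6*t)]

Strategy: write M = P · J · P⁻¹ where J is a Jordan canonical form, so e^{tM} = P · e^{tJ} · P⁻¹, and e^{tJ} can be computed block-by-block.

M has Jordan form
J =
  [6, 1, 0]
  [0, 6, 1]
  [0, 0, 6]
(up to reordering of blocks).

Per-block formulas:
  For a 3×3 Jordan block J_3(6): exp(t · J_3(6)) = e^(6t)·(I + t·N + (t^2/2)·N^2), where N is the 3×3 nilpotent shift.

After assembling e^{tJ} and conjugating by P, we get:

e^{tM} =
  [-t^2*exp(6*t)/2 - 4*t*exp(6*t) + exp(6*t), -t^2*exp(6*t)/2 - 2*t*exp(6*t), t^2*exp(6*t)/2 + 3*t*exp(6*t)]
  [-t^2*exp(6*t)/2 - 5*t*exp(6*t), -t^2*exp(6*t)/2 - 3*t*exp(6*t) + exp(6*t), t^2*exp(6*t)/2 + 4*t*exp(6*t)]
  [-t^2*exp(6*t) - 9*t*exp(6*t), -t^2*exp(6*t) - 5*t*exp(6*t), t^2*exp(6*t) + 7*t*exp(6*t) + exp(6*t)]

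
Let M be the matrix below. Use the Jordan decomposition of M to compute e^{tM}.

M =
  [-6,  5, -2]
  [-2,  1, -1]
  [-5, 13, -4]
e^{tM} =
  [9*t^2*exp(-3*t)/2 - 3*t*exp(-3*t) + exp(-3*t), -21*t^2*exp(-3*t)/2 + 5*t*exp(-3*t), 3*t^2*exp(-3*t)/2 - 2*t*exp(-3*t)]
  [3*t^2*exp(-3*t)/2 - 2*t*exp(-3*t), -7*t^2*exp(-3*t)/2 + 4*t*exp(-3*t) + exp(-3*t), t^2*exp(-3*t)/2 - t*exp(-3*t)]
  [-3*t^2*exp(-3*t) - 5*t*exp(-3*t), 7*t^2*exp(-3*t) + 13*t*exp(-3*t), -t^2*exp(-3*t) - t*exp(-3*t) + exp(-3*t)]

Strategy: write M = P · J · P⁻¹ where J is a Jordan canonical form, so e^{tM} = P · e^{tJ} · P⁻¹, and e^{tJ} can be computed block-by-block.

M has Jordan form
J =
  [-3,  1,  0]
  [ 0, -3,  1]
  [ 0,  0, -3]
(up to reordering of blocks).

Per-block formulas:
  For a 3×3 Jordan block J_3(-3): exp(t · J_3(-3)) = e^(-3t)·(I + t·N + (t^2/2)·N^2), where N is the 3×3 nilpotent shift.

After assembling e^{tJ} and conjugating by P, we get:

e^{tM} =
  [9*t^2*exp(-3*t)/2 - 3*t*exp(-3*t) + exp(-3*t), -21*t^2*exp(-3*t)/2 + 5*t*exp(-3*t), 3*t^2*exp(-3*t)/2 - 2*t*exp(-3*t)]
  [3*t^2*exp(-3*t)/2 - 2*t*exp(-3*t), -7*t^2*exp(-3*t)/2 + 4*t*exp(-3*t) + exp(-3*t), t^2*exp(-3*t)/2 - t*exp(-3*t)]
  [-3*t^2*exp(-3*t) - 5*t*exp(-3*t), 7*t^2*exp(-3*t) + 13*t*exp(-3*t), -t^2*exp(-3*t) - t*exp(-3*t) + exp(-3*t)]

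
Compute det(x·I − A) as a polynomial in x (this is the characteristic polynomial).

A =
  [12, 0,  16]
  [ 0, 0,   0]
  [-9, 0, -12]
x^3

Expanding det(x·I − A) (e.g. by cofactor expansion or by noting that A is similar to its Jordan form J, which has the same characteristic polynomial as A) gives
  χ_A(x) = x^3
which factors as x^3. The eigenvalues (with algebraic multiplicities) are λ = 0 with multiplicity 3.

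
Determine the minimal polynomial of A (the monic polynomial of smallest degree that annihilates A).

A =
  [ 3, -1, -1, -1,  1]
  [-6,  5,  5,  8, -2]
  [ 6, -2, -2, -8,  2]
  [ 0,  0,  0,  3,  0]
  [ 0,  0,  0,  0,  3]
x^3 - 6*x^2 + 9*x

The characteristic polynomial is χ_A(x) = x*(x - 3)^4, so the eigenvalues are known. The minimal polynomial is
  m_A(x) = Π_λ (x − λ)^{k_λ}
where k_λ is the size of the *largest* Jordan block for λ (equivalently, the smallest k with (A − λI)^k v = 0 for every generalised eigenvector v of λ).

  λ = 0: largest Jordan block has size 1, contributing (x − 0)
  λ = 3: largest Jordan block has size 2, contributing (x − 3)^2

So m_A(x) = x*(x - 3)^2 = x^3 - 6*x^2 + 9*x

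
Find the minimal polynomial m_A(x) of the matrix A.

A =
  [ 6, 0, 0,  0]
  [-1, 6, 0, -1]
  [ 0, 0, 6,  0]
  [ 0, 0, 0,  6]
x^2 - 12*x + 36

The characteristic polynomial is χ_A(x) = (x - 6)^4, so the eigenvalues are known. The minimal polynomial is
  m_A(x) = Π_λ (x − λ)^{k_λ}
where k_λ is the size of the *largest* Jordan block for λ (equivalently, the smallest k with (A − λI)^k v = 0 for every generalised eigenvector v of λ).

  λ = 6: largest Jordan block has size 2, contributing (x − 6)^2

So m_A(x) = (x - 6)^2 = x^2 - 12*x + 36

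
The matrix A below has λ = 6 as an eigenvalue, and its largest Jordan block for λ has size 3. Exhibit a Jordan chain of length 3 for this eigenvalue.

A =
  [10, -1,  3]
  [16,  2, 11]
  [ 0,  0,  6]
A Jordan chain for λ = 6 of length 3:
v_1 = (1, 4, 0)ᵀ
v_2 = (3, 11, 0)ᵀ
v_3 = (0, 0, 1)ᵀ

Let N = A − (6)·I. We want v_3 with N^3 v_3 = 0 but N^2 v_3 ≠ 0; then v_{j-1} := N · v_j for j = 3, …, 2.

Pick v_3 = (0, 0, 1)ᵀ.
Then v_2 = N · v_3 = (3, 11, 0)ᵀ.
Then v_1 = N · v_2 = (1, 4, 0)ᵀ.

Sanity check: (A − (6)·I) v_1 = (0, 0, 0)ᵀ = 0. ✓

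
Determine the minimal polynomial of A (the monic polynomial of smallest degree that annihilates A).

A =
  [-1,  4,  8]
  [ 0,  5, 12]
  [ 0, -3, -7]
x^2 + 2*x + 1

The characteristic polynomial is χ_A(x) = (x + 1)^3, so the eigenvalues are known. The minimal polynomial is
  m_A(x) = Π_λ (x − λ)^{k_λ}
where k_λ is the size of the *largest* Jordan block for λ (equivalently, the smallest k with (A − λI)^k v = 0 for every generalised eigenvector v of λ).

  λ = -1: largest Jordan block has size 2, contributing (x + 1)^2

So m_A(x) = (x + 1)^2 = x^2 + 2*x + 1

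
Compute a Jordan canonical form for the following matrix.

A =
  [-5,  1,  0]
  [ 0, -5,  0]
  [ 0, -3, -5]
J_2(-5) ⊕ J_1(-5)

The characteristic polynomial is
  det(x·I − A) = x^3 + 15*x^2 + 75*x + 125 = (x + 5)^3

Eigenvalues and multiplicities (the geometric multiplicity of λ is n − rank(A − λI), which equals the number of Jordan blocks for λ):
  λ = -5: algebraic multiplicity = 3, geometric multiplicity = 2

Determining the block sizes for each eigenvalue:
  λ = -5: 2 blocks summing to 3 forces exactly one block of size 2 and the rest size 1 → block sizes [2, 1]

Assembling the blocks gives a Jordan form
J =
  [-5,  1,  0]
  [ 0, -5,  0]
  [ 0,  0, -5]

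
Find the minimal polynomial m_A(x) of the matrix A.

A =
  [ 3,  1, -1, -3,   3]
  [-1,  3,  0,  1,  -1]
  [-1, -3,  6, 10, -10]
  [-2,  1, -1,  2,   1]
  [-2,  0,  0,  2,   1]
x^2 - 6*x + 9

The characteristic polynomial is χ_A(x) = (x - 3)^5, so the eigenvalues are known. The minimal polynomial is
  m_A(x) = Π_λ (x − λ)^{k_λ}
where k_λ is the size of the *largest* Jordan block for λ (equivalently, the smallest k with (A − λI)^k v = 0 for every generalised eigenvector v of λ).

  λ = 3: largest Jordan block has size 2, contributing (x − 3)^2

So m_A(x) = (x - 3)^2 = x^2 - 6*x + 9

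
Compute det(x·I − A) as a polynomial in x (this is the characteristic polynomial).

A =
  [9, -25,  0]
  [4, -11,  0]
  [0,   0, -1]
x^3 + 3*x^2 + 3*x + 1

Expanding det(x·I − A) (e.g. by cofactor expansion or by noting that A is similar to its Jordan form J, which has the same characteristic polynomial as A) gives
  χ_A(x) = x^3 + 3*x^2 + 3*x + 1
which factors as (x + 1)^3. The eigenvalues (with algebraic multiplicities) are λ = -1 with multiplicity 3.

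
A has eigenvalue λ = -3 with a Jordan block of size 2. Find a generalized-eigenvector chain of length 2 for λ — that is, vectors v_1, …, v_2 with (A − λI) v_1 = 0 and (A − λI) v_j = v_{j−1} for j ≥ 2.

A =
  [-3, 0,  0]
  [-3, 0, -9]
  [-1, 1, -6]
A Jordan chain for λ = -3 of length 2:
v_1 = (0, -3, -1)ᵀ
v_2 = (1, 0, 0)ᵀ

Let N = A − (-3)·I. We want v_2 with N^2 v_2 = 0 but N^1 v_2 ≠ 0; then v_{j-1} := N · v_j for j = 2, …, 2.

Pick v_2 = (1, 0, 0)ᵀ.
Then v_1 = N · v_2 = (0, -3, -1)ᵀ.

Sanity check: (A − (-3)·I) v_1 = (0, 0, 0)ᵀ = 0. ✓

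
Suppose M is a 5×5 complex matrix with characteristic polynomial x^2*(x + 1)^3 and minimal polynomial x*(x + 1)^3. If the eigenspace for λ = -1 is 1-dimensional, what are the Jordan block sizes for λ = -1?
Block sizes for λ = -1: [3]

Step 1 — from the characteristic polynomial, algebraic multiplicity of λ = -1 is 3. From dim ker(M − (-1)·I) = 1, there are exactly 1 Jordan blocks for λ = -1.
Step 2 — from the minimal polynomial, the factor (x + 1)^3 tells us the largest block for λ = -1 has size 3.
Step 3 — with total size 3, 1 blocks, and largest block 3, the block sizes (in nonincreasing order) are [3].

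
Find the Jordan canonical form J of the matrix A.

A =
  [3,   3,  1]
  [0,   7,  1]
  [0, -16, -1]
J_3(3)

The characteristic polynomial is
  det(x·I − A) = x^3 - 9*x^2 + 27*x - 27 = (x - 3)^3

Eigenvalues and multiplicities (the geometric multiplicity of λ is n − rank(A − λI), which equals the number of Jordan blocks for λ):
  λ = 3: algebraic multiplicity = 3, geometric multiplicity = 1

Determining the block sizes for each eigenvalue:
  λ = 3: one block (gm = 1), so the single block has size am = 3 → block sizes [3]

Assembling the blocks gives a Jordan form
J =
  [3, 1, 0]
  [0, 3, 1]
  [0, 0, 3]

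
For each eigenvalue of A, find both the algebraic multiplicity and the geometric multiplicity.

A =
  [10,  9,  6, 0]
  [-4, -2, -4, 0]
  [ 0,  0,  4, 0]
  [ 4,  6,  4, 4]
λ = 4: alg = 4, geom = 3

Step 1 — factor the characteristic polynomial to read off the algebraic multiplicities:
  χ_A(x) = (x - 4)^4

Step 2 — compute geometric multiplicities via the rank-nullity identity g(λ) = n − rank(A − λI):
  rank(A − (4)·I) = 1, so dim ker(A − (4)·I) = n − 1 = 3

Summary:
  λ = 4: algebraic multiplicity = 4, geometric multiplicity = 3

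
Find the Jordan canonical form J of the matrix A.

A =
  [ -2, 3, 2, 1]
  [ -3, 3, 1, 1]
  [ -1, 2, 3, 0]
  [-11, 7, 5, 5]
J_2(2) ⊕ J_1(2) ⊕ J_1(3)

The characteristic polynomial is
  det(x·I − A) = x^4 - 9*x^3 + 30*x^2 - 44*x + 24 = (x - 3)*(x - 2)^3

Eigenvalues and multiplicities (the geometric multiplicity of λ is n − rank(A − λI), which equals the number of Jordan blocks for λ):
  λ = 2: algebraic multiplicity = 3, geometric multiplicity = 2
  λ = 3: algebraic multiplicity = 1, geometric multiplicity = 1

Determining the block sizes for each eigenvalue:
  λ = 2: 2 blocks summing to 3 forces exactly one block of size 2 and the rest size 1 → block sizes [2, 1]
  λ = 3: one block (gm = 1), so the single block has size am = 1 → block sizes [1]

Assembling the blocks gives a Jordan form
J =
  [2, 1, 0, 0]
  [0, 2, 0, 0]
  [0, 0, 2, 0]
  [0, 0, 0, 3]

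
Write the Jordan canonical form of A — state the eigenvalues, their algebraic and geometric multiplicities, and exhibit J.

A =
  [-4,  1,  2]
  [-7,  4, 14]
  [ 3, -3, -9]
J_2(-3) ⊕ J_1(-3)

The characteristic polynomial is
  det(x·I − A) = x^3 + 9*x^2 + 27*x + 27 = (x + 3)^3

Eigenvalues and multiplicities (the geometric multiplicity of λ is n − rank(A − λI), which equals the number of Jordan blocks for λ):
  λ = -3: algebraic multiplicity = 3, geometric multiplicity = 2

Determining the block sizes for each eigenvalue:
  λ = -3: 2 blocks summing to 3 forces exactly one block of size 2 and the rest size 1 → block sizes [2, 1]

Assembling the blocks gives a Jordan form
J =
  [-3,  1,  0]
  [ 0, -3,  0]
  [ 0,  0, -3]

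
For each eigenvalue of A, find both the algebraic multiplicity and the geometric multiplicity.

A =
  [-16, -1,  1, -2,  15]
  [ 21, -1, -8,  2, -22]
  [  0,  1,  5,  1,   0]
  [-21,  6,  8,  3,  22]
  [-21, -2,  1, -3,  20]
λ = -2: alg = 2, geom = 1; λ = 5: alg = 3, geom = 2

Step 1 — factor the characteristic polynomial to read off the algebraic multiplicities:
  χ_A(x) = (x - 5)^3*(x + 2)^2

Step 2 — compute geometric multiplicities via the rank-nullity identity g(λ) = n − rank(A − λI):
  rank(A − (-2)·I) = 4, so dim ker(A − (-2)·I) = n − 4 = 1
  rank(A − (5)·I) = 3, so dim ker(A − (5)·I) = n − 3 = 2

Summary:
  λ = -2: algebraic multiplicity = 2, geometric multiplicity = 1
  λ = 5: algebraic multiplicity = 3, geometric multiplicity = 2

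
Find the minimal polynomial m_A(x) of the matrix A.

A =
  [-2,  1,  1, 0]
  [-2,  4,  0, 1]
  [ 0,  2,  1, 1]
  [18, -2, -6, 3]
x^4 - 6*x^3 + 13*x^2 - 12*x + 4

The characteristic polynomial is χ_A(x) = (x - 2)^2*(x - 1)^2, so the eigenvalues are known. The minimal polynomial is
  m_A(x) = Π_λ (x − λ)^{k_λ}
where k_λ is the size of the *largest* Jordan block for λ (equivalently, the smallest k with (A − λI)^k v = 0 for every generalised eigenvector v of λ).

  λ = 1: largest Jordan block has size 2, contributing (x − 1)^2
  λ = 2: largest Jordan block has size 2, contributing (x − 2)^2

So m_A(x) = (x - 2)^2*(x - 1)^2 = x^4 - 6*x^3 + 13*x^2 - 12*x + 4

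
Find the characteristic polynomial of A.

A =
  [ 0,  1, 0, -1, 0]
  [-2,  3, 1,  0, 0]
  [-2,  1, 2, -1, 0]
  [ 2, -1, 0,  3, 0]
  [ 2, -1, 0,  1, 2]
x^5 - 10*x^4 + 40*x^3 - 80*x^2 + 80*x - 32

Expanding det(x·I − A) (e.g. by cofactor expansion or by noting that A is similar to its Jordan form J, which has the same characteristic polynomial as A) gives
  χ_A(x) = x^5 - 10*x^4 + 40*x^3 - 80*x^2 + 80*x - 32
which factors as (x - 2)^5. The eigenvalues (with algebraic multiplicities) are λ = 2 with multiplicity 5.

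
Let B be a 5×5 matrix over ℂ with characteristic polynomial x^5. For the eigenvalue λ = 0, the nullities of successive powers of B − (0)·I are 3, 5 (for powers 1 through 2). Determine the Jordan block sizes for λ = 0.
Block sizes for λ = 0: [2, 2, 1]

From the dimensions of kernels of powers, the number of Jordan blocks of size at least j is d_j − d_{j−1} where d_j = dim ker(N^j) (with d_0 = 0). Computing the differences gives [3, 2].
The number of blocks of size exactly k is (#blocks of size ≥ k) − (#blocks of size ≥ k + 1), so the partition is: 1 block(s) of size 1, 2 block(s) of size 2.
In nonincreasing order the block sizes are [2, 2, 1].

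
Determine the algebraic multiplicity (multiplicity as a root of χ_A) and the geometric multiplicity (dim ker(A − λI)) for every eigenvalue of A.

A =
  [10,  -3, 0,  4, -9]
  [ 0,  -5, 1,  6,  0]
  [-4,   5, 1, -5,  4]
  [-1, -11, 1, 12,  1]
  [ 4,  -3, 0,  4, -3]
λ = 1: alg = 3, geom = 1; λ = 6: alg = 2, geom = 1

Step 1 — factor the characteristic polynomial to read off the algebraic multiplicities:
  χ_A(x) = (x - 6)^2*(x - 1)^3

Step 2 — compute geometric multiplicities via the rank-nullity identity g(λ) = n − rank(A − λI):
  rank(A − (1)·I) = 4, so dim ker(A − (1)·I) = n − 4 = 1
  rank(A − (6)·I) = 4, so dim ker(A − (6)·I) = n − 4 = 1

Summary:
  λ = 1: algebraic multiplicity = 3, geometric multiplicity = 1
  λ = 6: algebraic multiplicity = 2, geometric multiplicity = 1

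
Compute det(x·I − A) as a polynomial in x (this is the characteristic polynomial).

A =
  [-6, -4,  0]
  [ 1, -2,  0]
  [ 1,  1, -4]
x^3 + 12*x^2 + 48*x + 64

Expanding det(x·I − A) (e.g. by cofactor expansion or by noting that A is similar to its Jordan form J, which has the same characteristic polynomial as A) gives
  χ_A(x) = x^3 + 12*x^2 + 48*x + 64
which factors as (x + 4)^3. The eigenvalues (with algebraic multiplicities) are λ = -4 with multiplicity 3.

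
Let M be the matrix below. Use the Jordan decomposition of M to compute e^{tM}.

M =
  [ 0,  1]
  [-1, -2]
e^{tM} =
  [t*exp(-t) + exp(-t), t*exp(-t)]
  [-t*exp(-t), -t*exp(-t) + exp(-t)]

Strategy: write M = P · J · P⁻¹ where J is a Jordan canonical form, so e^{tM} = P · e^{tJ} · P⁻¹, and e^{tJ} can be computed block-by-block.

M has Jordan form
J =
  [-1,  1]
  [ 0, -1]
(up to reordering of blocks).

Per-block formulas:
  For a 2×2 Jordan block J_2(-1): exp(t · J_2(-1)) = e^(-1t)·(I + t·N), where N is the 2×2 nilpotent shift.

After assembling e^{tJ} and conjugating by P, we get:

e^{tM} =
  [t*exp(-t) + exp(-t), t*exp(-t)]
  [-t*exp(-t), -t*exp(-t) + exp(-t)]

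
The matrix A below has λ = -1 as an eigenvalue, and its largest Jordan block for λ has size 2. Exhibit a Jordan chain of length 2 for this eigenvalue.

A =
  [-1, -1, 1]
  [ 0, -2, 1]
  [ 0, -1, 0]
A Jordan chain for λ = -1 of length 2:
v_1 = (-1, -1, -1)ᵀ
v_2 = (0, 1, 0)ᵀ

Let N = A − (-1)·I. We want v_2 with N^2 v_2 = 0 but N^1 v_2 ≠ 0; then v_{j-1} := N · v_j for j = 2, …, 2.

Pick v_2 = (0, 1, 0)ᵀ.
Then v_1 = N · v_2 = (-1, -1, -1)ᵀ.

Sanity check: (A − (-1)·I) v_1 = (0, 0, 0)ᵀ = 0. ✓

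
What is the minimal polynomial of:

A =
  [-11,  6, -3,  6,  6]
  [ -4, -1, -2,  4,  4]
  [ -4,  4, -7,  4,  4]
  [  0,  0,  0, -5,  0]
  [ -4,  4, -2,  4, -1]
x^2 + 10*x + 25

The characteristic polynomial is χ_A(x) = (x + 5)^5, so the eigenvalues are known. The minimal polynomial is
  m_A(x) = Π_λ (x − λ)^{k_λ}
where k_λ is the size of the *largest* Jordan block for λ (equivalently, the smallest k with (A − λI)^k v = 0 for every generalised eigenvector v of λ).

  λ = -5: largest Jordan block has size 2, contributing (x + 5)^2

So m_A(x) = (x + 5)^2 = x^2 + 10*x + 25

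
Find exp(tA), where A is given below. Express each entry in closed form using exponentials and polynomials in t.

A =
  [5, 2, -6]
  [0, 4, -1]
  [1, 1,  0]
e^{tA} =
  [-t^2*exp(3*t) + 2*t*exp(3*t) + exp(3*t), 2*t*exp(3*t), 2*t^2*exp(3*t) - 6*t*exp(3*t)]
  [-t^2*exp(3*t)/2, t*exp(3*t) + exp(3*t), t^2*exp(3*t) - t*exp(3*t)]
  [-t^2*exp(3*t)/2 + t*exp(3*t), t*exp(3*t), t^2*exp(3*t) - 3*t*exp(3*t) + exp(3*t)]

Strategy: write A = P · J · P⁻¹ where J is a Jordan canonical form, so e^{tA} = P · e^{tJ} · P⁻¹, and e^{tJ} can be computed block-by-block.

A has Jordan form
J =
  [3, 1, 0]
  [0, 3, 1]
  [0, 0, 3]
(up to reordering of blocks).

Per-block formulas:
  For a 3×3 Jordan block J_3(3): exp(t · J_3(3)) = e^(3t)·(I + t·N + (t^2/2)·N^2), where N is the 3×3 nilpotent shift.

After assembling e^{tJ} and conjugating by P, we get:

e^{tA} =
  [-t^2*exp(3*t) + 2*t*exp(3*t) + exp(3*t), 2*t*exp(3*t), 2*t^2*exp(3*t) - 6*t*exp(3*t)]
  [-t^2*exp(3*t)/2, t*exp(3*t) + exp(3*t), t^2*exp(3*t) - t*exp(3*t)]
  [-t^2*exp(3*t)/2 + t*exp(3*t), t*exp(3*t), t^2*exp(3*t) - 3*t*exp(3*t) + exp(3*t)]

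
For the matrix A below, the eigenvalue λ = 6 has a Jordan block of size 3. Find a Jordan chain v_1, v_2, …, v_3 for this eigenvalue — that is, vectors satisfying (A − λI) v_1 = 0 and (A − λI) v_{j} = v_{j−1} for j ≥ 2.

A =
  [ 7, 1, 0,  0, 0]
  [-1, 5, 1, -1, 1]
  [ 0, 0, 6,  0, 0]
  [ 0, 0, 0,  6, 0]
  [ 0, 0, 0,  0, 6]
A Jordan chain for λ = 6 of length 3:
v_1 = (1, -1, 0, 0, 0)ᵀ
v_2 = (0, 1, 0, 0, 0)ᵀ
v_3 = (0, 0, 1, 0, 0)ᵀ

Let N = A − (6)·I. We want v_3 with N^3 v_3 = 0 but N^2 v_3 ≠ 0; then v_{j-1} := N · v_j for j = 3, …, 2.

Pick v_3 = (0, 0, 1, 0, 0)ᵀ.
Then v_2 = N · v_3 = (0, 1, 0, 0, 0)ᵀ.
Then v_1 = N · v_2 = (1, -1, 0, 0, 0)ᵀ.

Sanity check: (A − (6)·I) v_1 = (0, 0, 0, 0, 0)ᵀ = 0. ✓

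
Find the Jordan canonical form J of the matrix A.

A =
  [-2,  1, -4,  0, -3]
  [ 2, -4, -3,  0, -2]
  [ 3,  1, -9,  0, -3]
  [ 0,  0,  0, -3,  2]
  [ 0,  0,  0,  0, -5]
J_3(-5) ⊕ J_1(-5) ⊕ J_1(-3)

The characteristic polynomial is
  det(x·I − A) = x^5 + 23*x^4 + 210*x^3 + 950*x^2 + 2125*x + 1875 = (x + 3)*(x + 5)^4

Eigenvalues and multiplicities (the geometric multiplicity of λ is n − rank(A − λI), which equals the number of Jordan blocks for λ):
  λ = -5: algebraic multiplicity = 4, geometric multiplicity = 2
  λ = -3: algebraic multiplicity = 1, geometric multiplicity = 1

Determining the block sizes for each eigenvalue:
  λ = -5: with am = 4 and gm = 2, the partition is not yet determined (e.g. several partitions of 4 into 2 parts exist). Let N = A − (-5)·I. Computing rank(N^1) = 3, rank(N^2) = 2, rank(N^3) = 1; the number of blocks of size ≥ j is rank(N^{j−1}) − rank(N^j), giving [2, 1, 1]. So we have 1 block(s) of size 3, 1 block(s) of size 1 → block sizes [3, 1]
  λ = -3: one block (gm = 1), so the single block has size am = 1 → block sizes [1]

Assembling the blocks gives a Jordan form
J =
  [-5,  1,  0,  0,  0]
  [ 0, -5,  1,  0,  0]
  [ 0,  0, -5,  0,  0]
  [ 0,  0,  0, -5,  0]
  [ 0,  0,  0,  0, -3]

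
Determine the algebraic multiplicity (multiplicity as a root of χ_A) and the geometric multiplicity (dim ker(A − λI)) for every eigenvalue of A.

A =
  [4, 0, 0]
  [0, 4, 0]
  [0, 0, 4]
λ = 4: alg = 3, geom = 3

Step 1 — factor the characteristic polynomial to read off the algebraic multiplicities:
  χ_A(x) = (x - 4)^3

Step 2 — compute geometric multiplicities via the rank-nullity identity g(λ) = n − rank(A − λI):
  rank(A − (4)·I) = 0, so dim ker(A − (4)·I) = n − 0 = 3

Summary:
  λ = 4: algebraic multiplicity = 3, geometric multiplicity = 3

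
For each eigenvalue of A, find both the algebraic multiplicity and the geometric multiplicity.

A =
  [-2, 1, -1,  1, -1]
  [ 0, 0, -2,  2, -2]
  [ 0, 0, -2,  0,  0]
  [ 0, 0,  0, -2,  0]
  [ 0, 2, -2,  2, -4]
λ = -2: alg = 5, geom = 4

Step 1 — factor the characteristic polynomial to read off the algebraic multiplicities:
  χ_A(x) = (x + 2)^5

Step 2 — compute geometric multiplicities via the rank-nullity identity g(λ) = n − rank(A − λI):
  rank(A − (-2)·I) = 1, so dim ker(A − (-2)·I) = n − 1 = 4

Summary:
  λ = -2: algebraic multiplicity = 5, geometric multiplicity = 4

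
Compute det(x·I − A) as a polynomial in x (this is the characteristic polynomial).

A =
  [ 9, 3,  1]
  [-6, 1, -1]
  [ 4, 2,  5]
x^3 - 15*x^2 + 75*x - 125

Expanding det(x·I − A) (e.g. by cofactor expansion or by noting that A is similar to its Jordan form J, which has the same characteristic polynomial as A) gives
  χ_A(x) = x^3 - 15*x^2 + 75*x - 125
which factors as (x - 5)^3. The eigenvalues (with algebraic multiplicities) are λ = 5 with multiplicity 3.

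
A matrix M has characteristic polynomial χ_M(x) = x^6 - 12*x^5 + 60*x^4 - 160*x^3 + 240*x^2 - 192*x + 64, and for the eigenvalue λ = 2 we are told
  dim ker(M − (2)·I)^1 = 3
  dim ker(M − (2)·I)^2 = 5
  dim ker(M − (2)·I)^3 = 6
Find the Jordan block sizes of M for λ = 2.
Block sizes for λ = 2: [3, 2, 1]

From the dimensions of kernels of powers, the number of Jordan blocks of size at least j is d_j − d_{j−1} where d_j = dim ker(N^j) (with d_0 = 0). Computing the differences gives [3, 2, 1].
The number of blocks of size exactly k is (#blocks of size ≥ k) − (#blocks of size ≥ k + 1), so the partition is: 1 block(s) of size 1, 1 block(s) of size 2, 1 block(s) of size 3.
In nonincreasing order the block sizes are [3, 2, 1].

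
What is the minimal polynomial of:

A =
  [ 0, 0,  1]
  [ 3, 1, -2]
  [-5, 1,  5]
x^3 - 6*x^2 + 12*x - 8

The characteristic polynomial is χ_A(x) = (x - 2)^3, so the eigenvalues are known. The minimal polynomial is
  m_A(x) = Π_λ (x − λ)^{k_λ}
where k_λ is the size of the *largest* Jordan block for λ (equivalently, the smallest k with (A − λI)^k v = 0 for every generalised eigenvector v of λ).

  λ = 2: largest Jordan block has size 3, contributing (x − 2)^3

So m_A(x) = (x - 2)^3 = x^3 - 6*x^2 + 12*x - 8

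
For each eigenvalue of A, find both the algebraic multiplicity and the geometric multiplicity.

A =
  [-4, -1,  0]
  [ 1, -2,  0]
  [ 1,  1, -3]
λ = -3: alg = 3, geom = 2

Step 1 — factor the characteristic polynomial to read off the algebraic multiplicities:
  χ_A(x) = (x + 3)^3

Step 2 — compute geometric multiplicities via the rank-nullity identity g(λ) = n − rank(A − λI):
  rank(A − (-3)·I) = 1, so dim ker(A − (-3)·I) = n − 1 = 2

Summary:
  λ = -3: algebraic multiplicity = 3, geometric multiplicity = 2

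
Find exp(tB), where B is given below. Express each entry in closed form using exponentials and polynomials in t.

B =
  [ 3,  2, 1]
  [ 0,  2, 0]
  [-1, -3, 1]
e^{tB} =
  [t*exp(2*t) + exp(2*t), -t^2*exp(2*t)/2 + 2*t*exp(2*t), t*exp(2*t)]
  [0, exp(2*t), 0]
  [-t*exp(2*t), t^2*exp(2*t)/2 - 3*t*exp(2*t), -t*exp(2*t) + exp(2*t)]

Strategy: write B = P · J · P⁻¹ where J is a Jordan canonical form, so e^{tB} = P · e^{tJ} · P⁻¹, and e^{tJ} can be computed block-by-block.

B has Jordan form
J =
  [2, 1, 0]
  [0, 2, 1]
  [0, 0, 2]
(up to reordering of blocks).

Per-block formulas:
  For a 3×3 Jordan block J_3(2): exp(t · J_3(2)) = e^(2t)·(I + t·N + (t^2/2)·N^2), where N is the 3×3 nilpotent shift.

After assembling e^{tJ} and conjugating by P, we get:

e^{tB} =
  [t*exp(2*t) + exp(2*t), -t^2*exp(2*t)/2 + 2*t*exp(2*t), t*exp(2*t)]
  [0, exp(2*t), 0]
  [-t*exp(2*t), t^2*exp(2*t)/2 - 3*t*exp(2*t), -t*exp(2*t) + exp(2*t)]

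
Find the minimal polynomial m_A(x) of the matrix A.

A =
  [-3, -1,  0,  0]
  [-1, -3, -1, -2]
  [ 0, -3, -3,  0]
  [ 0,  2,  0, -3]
x^3 + 9*x^2 + 27*x + 27

The characteristic polynomial is χ_A(x) = (x + 3)^4, so the eigenvalues are known. The minimal polynomial is
  m_A(x) = Π_λ (x − λ)^{k_λ}
where k_λ is the size of the *largest* Jordan block for λ (equivalently, the smallest k with (A − λI)^k v = 0 for every generalised eigenvector v of λ).

  λ = -3: largest Jordan block has size 3, contributing (x + 3)^3

So m_A(x) = (x + 3)^3 = x^3 + 9*x^2 + 27*x + 27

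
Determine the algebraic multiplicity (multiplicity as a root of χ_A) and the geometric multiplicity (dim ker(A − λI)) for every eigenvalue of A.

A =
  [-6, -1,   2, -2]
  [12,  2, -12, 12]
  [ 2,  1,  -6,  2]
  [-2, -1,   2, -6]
λ = -4: alg = 4, geom = 3

Step 1 — factor the characteristic polynomial to read off the algebraic multiplicities:
  χ_A(x) = (x + 4)^4

Step 2 — compute geometric multiplicities via the rank-nullity identity g(λ) = n − rank(A − λI):
  rank(A − (-4)·I) = 1, so dim ker(A − (-4)·I) = n − 1 = 3

Summary:
  λ = -4: algebraic multiplicity = 4, geometric multiplicity = 3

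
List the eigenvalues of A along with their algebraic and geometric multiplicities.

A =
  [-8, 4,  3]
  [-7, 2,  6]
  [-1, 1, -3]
λ = -3: alg = 3, geom = 1

Step 1 — factor the characteristic polynomial to read off the algebraic multiplicities:
  χ_A(x) = (x + 3)^3

Step 2 — compute geometric multiplicities via the rank-nullity identity g(λ) = n − rank(A − λI):
  rank(A − (-3)·I) = 2, so dim ker(A − (-3)·I) = n − 2 = 1

Summary:
  λ = -3: algebraic multiplicity = 3, geometric multiplicity = 1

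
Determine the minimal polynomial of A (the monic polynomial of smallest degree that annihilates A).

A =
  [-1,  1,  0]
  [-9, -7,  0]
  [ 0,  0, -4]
x^2 + 8*x + 16

The characteristic polynomial is χ_A(x) = (x + 4)^3, so the eigenvalues are known. The minimal polynomial is
  m_A(x) = Π_λ (x − λ)^{k_λ}
where k_λ is the size of the *largest* Jordan block for λ (equivalently, the smallest k with (A − λI)^k v = 0 for every generalised eigenvector v of λ).

  λ = -4: largest Jordan block has size 2, contributing (x + 4)^2

So m_A(x) = (x + 4)^2 = x^2 + 8*x + 16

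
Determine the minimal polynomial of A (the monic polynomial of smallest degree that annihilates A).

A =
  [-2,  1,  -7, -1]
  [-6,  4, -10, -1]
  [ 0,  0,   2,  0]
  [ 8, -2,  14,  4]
x^3 - 6*x^2 + 12*x - 8

The characteristic polynomial is χ_A(x) = (x - 2)^4, so the eigenvalues are known. The minimal polynomial is
  m_A(x) = Π_λ (x − λ)^{k_λ}
where k_λ is the size of the *largest* Jordan block for λ (equivalently, the smallest k with (A − λI)^k v = 0 for every generalised eigenvector v of λ).

  λ = 2: largest Jordan block has size 3, contributing (x − 2)^3

So m_A(x) = (x - 2)^3 = x^3 - 6*x^2 + 12*x - 8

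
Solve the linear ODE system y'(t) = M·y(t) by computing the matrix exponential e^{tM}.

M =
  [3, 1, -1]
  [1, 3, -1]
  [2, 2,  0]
e^{tM} =
  [t*exp(2*t) + exp(2*t), t*exp(2*t), -t*exp(2*t)]
  [t*exp(2*t), t*exp(2*t) + exp(2*t), -t*exp(2*t)]
  [2*t*exp(2*t), 2*t*exp(2*t), -2*t*exp(2*t) + exp(2*t)]

Strategy: write M = P · J · P⁻¹ where J is a Jordan canonical form, so e^{tM} = P · e^{tJ} · P⁻¹, and e^{tJ} can be computed block-by-block.

M has Jordan form
J =
  [2, 1, 0]
  [0, 2, 0]
  [0, 0, 2]
(up to reordering of blocks).

Per-block formulas:
  For a 2×2 Jordan block J_2(2): exp(t · J_2(2)) = e^(2t)·(I + t·N), where N is the 2×2 nilpotent shift.
  For a 1×1 block at λ = 2: exp(t · [2]) = [e^(2t)].

After assembling e^{tJ} and conjugating by P, we get:

e^{tM} =
  [t*exp(2*t) + exp(2*t), t*exp(2*t), -t*exp(2*t)]
  [t*exp(2*t), t*exp(2*t) + exp(2*t), -t*exp(2*t)]
  [2*t*exp(2*t), 2*t*exp(2*t), -2*t*exp(2*t) + exp(2*t)]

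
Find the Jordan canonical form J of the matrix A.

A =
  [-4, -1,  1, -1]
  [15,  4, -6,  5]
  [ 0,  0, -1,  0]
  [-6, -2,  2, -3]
J_3(-1) ⊕ J_1(-1)

The characteristic polynomial is
  det(x·I − A) = x^4 + 4*x^3 + 6*x^2 + 4*x + 1 = (x + 1)^4

Eigenvalues and multiplicities (the geometric multiplicity of λ is n − rank(A − λI), which equals the number of Jordan blocks for λ):
  λ = -1: algebraic multiplicity = 4, geometric multiplicity = 2

Determining the block sizes for each eigenvalue:
  λ = -1: with am = 4 and gm = 2, the partition is not yet determined (e.g. several partitions of 4 into 2 parts exist). Let N = A − (-1)·I. Computing rank(N^1) = 2, rank(N^2) = 1, rank(N^3) = 0; the number of blocks of size ≥ j is rank(N^{j−1}) − rank(N^j), giving [2, 1, 1]. So we have 1 block(s) of size 3, 1 block(s) of size 1 → block sizes [3, 1]

Assembling the blocks gives a Jordan form
J =
  [-1,  1,  0,  0]
  [ 0, -1,  1,  0]
  [ 0,  0, -1,  0]
  [ 0,  0,  0, -1]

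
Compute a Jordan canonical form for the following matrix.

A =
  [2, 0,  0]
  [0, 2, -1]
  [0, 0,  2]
J_2(2) ⊕ J_1(2)

The characteristic polynomial is
  det(x·I − A) = x^3 - 6*x^2 + 12*x - 8 = (x - 2)^3

Eigenvalues and multiplicities (the geometric multiplicity of λ is n − rank(A − λI), which equals the number of Jordan blocks for λ):
  λ = 2: algebraic multiplicity = 3, geometric multiplicity = 2

Determining the block sizes for each eigenvalue:
  λ = 2: 2 blocks summing to 3 forces exactly one block of size 2 and the rest size 1 → block sizes [2, 1]

Assembling the blocks gives a Jordan form
J =
  [2, 1, 0]
  [0, 2, 0]
  [0, 0, 2]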